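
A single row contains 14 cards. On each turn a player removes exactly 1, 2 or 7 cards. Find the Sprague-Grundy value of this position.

2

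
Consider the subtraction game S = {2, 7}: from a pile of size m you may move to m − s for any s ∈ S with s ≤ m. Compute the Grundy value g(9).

0

Grundy values for subtraction set {2, 7}:
k:     0  1  2  3  4  5  6  7  8  9
g(k):  0  0  1  1  0  0  1  1  2  0
So g(9) = 0.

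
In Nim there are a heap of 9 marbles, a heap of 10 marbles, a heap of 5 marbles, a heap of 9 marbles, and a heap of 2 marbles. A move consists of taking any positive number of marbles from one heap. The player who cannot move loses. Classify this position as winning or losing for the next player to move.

Winning position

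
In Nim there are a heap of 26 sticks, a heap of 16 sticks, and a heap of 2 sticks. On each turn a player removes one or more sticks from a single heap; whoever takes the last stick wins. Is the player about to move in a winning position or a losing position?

Winning position

In binary:
  11010  (26)
  10000  (16)
  00010  (2)
  -----
  01000  (8)
The nim-sum is 8 ≠ 0, so this is an N-position: the player to move can win.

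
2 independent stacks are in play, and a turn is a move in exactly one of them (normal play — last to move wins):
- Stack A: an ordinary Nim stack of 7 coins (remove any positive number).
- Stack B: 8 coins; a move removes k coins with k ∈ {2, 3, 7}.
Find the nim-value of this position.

6

Stack A is a plain Nim stack of size 7, so its Grundy value is 7.
Grundy values for stack B (subtraction set {2, 3, 7}):
g(0) = mex{} = 0
g(1) = mex{} = 0
g(2) = mex{0} = 1
g(3) = mex{0} = 1
g(4) = mex{0,1} = 2
g(5) = mex{1} = 0
g(6) = mex{1,2} = 0
g(7) = mex{0,2} = 1
g(8) = mex{0} = 1
So g(8) = 1.
By the Sprague-Grundy theorem, the Grundy value of a sum of independent games is the XOR of the component values.
Combined value = 7 XOR 1 = 6.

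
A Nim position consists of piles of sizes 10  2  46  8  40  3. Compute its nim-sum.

Nim-sum: 10 ⊕ 2 ⊕ 46 ⊕ 8 ⊕ 40 ⊕ 3 = 5.

5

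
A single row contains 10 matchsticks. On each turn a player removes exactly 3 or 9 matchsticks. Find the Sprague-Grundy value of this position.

1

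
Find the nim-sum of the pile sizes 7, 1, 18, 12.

24

Compute the nim-sum pairwise:
7 XOR 1 = 6
6 XOR 18 = 20
20 XOR 12 = 24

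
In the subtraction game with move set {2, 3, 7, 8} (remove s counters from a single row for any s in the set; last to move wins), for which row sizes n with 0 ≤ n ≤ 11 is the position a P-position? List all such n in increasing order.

0, 1, 5, 6, 10, 11

Grundy values for subtraction set {2, 3, 7, 8}:
k:     0  1  2  3  4  5  6  7  8  9 10 11
g(k):  0  0  1  1  2  0  0  1  1  2  0  0
The P-positions (g = 0) in 0..11 are 0, 1, 5, 6, 10, 11.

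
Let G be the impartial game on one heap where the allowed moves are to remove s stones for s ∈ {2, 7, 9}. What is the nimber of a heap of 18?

1

Compute g(0), g(1), … for moves {2, 7, 9}:
k:     0  1  2  3  4  5  6  7  8  9 10 11 12 13 14 15 16 17 18
g(k):  0  0  1  1  0  0  1  1  2  2  3  3  2  2  3  0  0  1  1
So g(18) = 1.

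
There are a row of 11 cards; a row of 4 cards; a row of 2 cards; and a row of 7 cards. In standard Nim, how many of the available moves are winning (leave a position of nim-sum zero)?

Nim-sum: 11 ^ 4 ^ 2 ^ 7 = 10.
The overall nim-sum is X = 10. A row of size p has a winning move iff p XOR X < p (reduce it to p XOR X).
  11: 11 XOR 10 = 1 < 11 — winning move (to 1).
  4: 4 XOR 10 = 14 ≥ 4 — no move.
  2: 2 XOR 10 = 8 ≥ 2 — no move.
  7: 7 XOR 10 = 13 ≥ 7 — no move.
That gives 1 winning move.

1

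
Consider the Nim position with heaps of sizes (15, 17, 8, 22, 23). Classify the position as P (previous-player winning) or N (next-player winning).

N-position

Nim-sum: 15 ⊕ 17 ⊕ 8 ⊕ 22 ⊕ 23 = 23.
The nim-sum is 23 ≠ 0, so this is an N-position: the player to move can win.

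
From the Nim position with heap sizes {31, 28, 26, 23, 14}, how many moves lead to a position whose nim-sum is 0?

Nim-sum: 31 XOR 28 XOR 26 XOR 23 XOR 14 = 0.
The nim-sum is already 0, so every move leaves a nonzero nim-sum — there are no winning moves.

0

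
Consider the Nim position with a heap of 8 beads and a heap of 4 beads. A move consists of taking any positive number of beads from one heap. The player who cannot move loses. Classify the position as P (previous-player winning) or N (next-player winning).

Bitwise XOR of the heap sizes:
  1000  (8)
  0100  (4)
  ----
  1100  (12)
The nim-sum is 12 ≠ 0, so this is an N-position: the player to move can win.

N-position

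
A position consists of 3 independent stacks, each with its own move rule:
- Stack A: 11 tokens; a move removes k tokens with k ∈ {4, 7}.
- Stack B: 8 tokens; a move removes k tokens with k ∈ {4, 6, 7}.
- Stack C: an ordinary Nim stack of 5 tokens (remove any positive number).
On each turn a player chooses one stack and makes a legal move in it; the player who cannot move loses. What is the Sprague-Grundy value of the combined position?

For stack A, compute g(0), g(1), … with moves {4, 7}:
k:     0  1  2  3  4  5  6  7  8  9 10 11
g(k):  0  0  0  0  1  1  1  1  2  2  2  0
So g(11) = 0.
For stack B, compute g(0), g(1), … with moves {4, 6, 7}:
k:     0  1  2  3  4  5  6  7  8
g(k):  0  0  0  0  1  1  1  1  2
So g(8) = 2.
Stack C is a plain Nim stack of size 5, so its Grundy value is 5.
By the Sprague-Grundy theorem, the Grundy value of a sum of independent games is the XOR of the component values.
Combined value = 0 XOR 2 XOR 5 = 7.

7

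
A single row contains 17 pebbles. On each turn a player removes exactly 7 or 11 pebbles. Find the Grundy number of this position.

2

Compute g(0), g(1), … for moves {7, 11}:
k:     0  1  2  3  4  5  6  7  8  9 10 11 12 13 14 15 16 17
g(k):  0  0  0  0  0  0  0  1  1  1  1  1  1  1  2  2  2  2
So g(17) = 2.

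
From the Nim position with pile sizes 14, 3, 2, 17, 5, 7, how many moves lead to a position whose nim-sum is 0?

1

Nim-sum: 14 XOR 3 XOR 2 XOR 17 XOR 5 XOR 7 = 28.
The overall nim-sum is X = 28. A pile of size p has a winning move iff p XOR X < p (reduce it to p XOR X).
  14: 14 XOR 28 = 18 ≥ 14 — no move.
  3: 3 XOR 28 = 31 ≥ 3 — no move.
  2: 2 XOR 28 = 30 ≥ 2 — no move.
  17: 17 XOR 28 = 13 < 17 — winning move (to 13).
  5: 5 XOR 28 = 25 ≥ 5 — no move.
  7: 7 XOR 28 = 27 ≥ 7 — no move.
That gives 1 winning move.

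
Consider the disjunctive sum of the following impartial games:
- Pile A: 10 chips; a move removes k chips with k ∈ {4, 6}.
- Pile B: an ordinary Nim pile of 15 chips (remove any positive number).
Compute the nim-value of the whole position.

Build the Grundy sequence for pile A with g(k) = mex{g(k−s) : s ∈ {4, 6}, s ≤ k}:
k:     0  1  2  3  4  5  6  7  8  9 10
g(k):  0  0  0  0  1  1  1  1  2  2  0
So g(10) = 0.
Pile B is a plain Nim pile of size 15, so its Grundy value is 15.
By the Sprague-Grundy theorem, the Grundy value of a sum of independent games is the XOR of the component values.
Combined value = 0 ⊕ 15 = 15.

15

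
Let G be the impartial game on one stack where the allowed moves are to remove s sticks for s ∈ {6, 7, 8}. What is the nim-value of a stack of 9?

Build the Grundy sequence with g(k) = mex{g(k−s) : s ∈ {6, 7, 8}, s ≤ k}:
g(0) = mex{} = 0
g(1) = mex{} = 0
g(2) = mex{} = 0
g(3) = mex{} = 0
g(4) = mex{} = 0
g(5) = mex{} = 0
g(6) = mex{0} = 1
g(7) = mex{0} = 1
g(8) = mex{0} = 1
g(9) = mex{0} = 1
So g(9) = 1.

1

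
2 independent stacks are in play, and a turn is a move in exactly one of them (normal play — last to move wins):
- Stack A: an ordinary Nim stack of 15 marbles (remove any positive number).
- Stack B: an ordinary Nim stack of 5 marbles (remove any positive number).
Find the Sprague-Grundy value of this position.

10

Stack A is a plain Nim stack of size 15, so its Grundy value is 15.
Stack B is a plain Nim stack of size 5, so its Grundy value is 5.
The value of a disjunctive sum is the nim-sum of the parts.
Combined value = 15 XOR 5 = 10.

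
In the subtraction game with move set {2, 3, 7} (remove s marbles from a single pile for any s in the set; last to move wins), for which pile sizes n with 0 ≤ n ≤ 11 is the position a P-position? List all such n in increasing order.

0, 1, 5, 6, 10, 11

Compute g(0), g(1), … for moves {2, 3, 7}:
g(0) = mex{} = 0
g(1) = mex{} = 0
g(2) = mex{0} = 1
g(3) = mex{0} = 1
g(4) = mex{0,1} = 2
g(5) = mex{1} = 0
g(6) = mex{1,2} = 0
g(7) = mex{0,2} = 1
g(8) = mex{0} = 1
g(9) = mex{0,1} = 2
g(10) = mex{1} = 0
g(11) = mex{1,2} = 0
The P-positions (g = 0) in 0..11 are 0, 1, 5, 6, 10, 11.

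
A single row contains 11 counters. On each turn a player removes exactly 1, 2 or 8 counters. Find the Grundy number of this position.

Grundy values for subtraction set {1, 2, 8}:
g(0) = mex{} = 0
g(1) = mex{0} = 1
g(2) = mex{0,1} = 2
g(3) = mex{1,2} = 0
g(4) = mex{0,2} = 1
g(5) = mex{0,1} = 2
g(6) = mex{1,2} = 0
g(7) = mex{0,2} = 1
g(8) = mex{0,1} = 2
g(9) = mex{1,2} = 0
g(10) = mex{0,2} = 1
g(11) = mex{0,1} = 2
So g(11) = 2.

2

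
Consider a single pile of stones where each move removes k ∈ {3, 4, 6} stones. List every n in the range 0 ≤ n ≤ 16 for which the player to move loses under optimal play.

0, 1, 2, 9, 10, 11

Grundy values for subtraction set {3, 4, 6}:
k:     0  1  2  3  4  5  6  7  8  9 10 11 12 13 14 15 16
g(k):  0  0  0  1  1  1  2  2  2  0  0  0  1  1  1  2  2
The P-positions (g = 0) in 0..16 are 0, 1, 2, 9, 10, 11.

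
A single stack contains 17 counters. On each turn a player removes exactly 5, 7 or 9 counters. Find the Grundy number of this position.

0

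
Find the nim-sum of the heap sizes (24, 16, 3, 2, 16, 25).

0

Write each in binary and XOR column by column:
  11000  (24)
  10000  (16)
  00011  (3)
  00010  (2)
  10000  (16)
  11001  (25)
  -----
  00000  (0)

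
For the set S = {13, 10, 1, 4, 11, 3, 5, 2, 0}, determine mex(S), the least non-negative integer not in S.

The values 0, 1, 2, 3, 4, 5 are all present; 6 is the first non-negative integer missing from the set.

6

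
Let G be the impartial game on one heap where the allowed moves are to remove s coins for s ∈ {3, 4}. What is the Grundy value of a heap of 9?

Build the Grundy sequence with g(k) = mex{g(k−s) : s ∈ {3, 4}, s ≤ k}:
k:     0  1  2  3  4  5  6  7  8  9
g(k):  0  0  0  1  1  1  2  0  0  0
So g(9) = 0.

0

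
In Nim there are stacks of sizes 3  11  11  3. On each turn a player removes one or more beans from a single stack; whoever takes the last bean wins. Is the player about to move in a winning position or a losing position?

Write each in binary and XOR column by column:
  0011  (3)
  1011  (11)
  1011  (11)
  0011  (3)
  ----
  0000  (0)
The nim-sum is 0, so this is a P-position: the player to move is in a losing position under optimal play.

Losing position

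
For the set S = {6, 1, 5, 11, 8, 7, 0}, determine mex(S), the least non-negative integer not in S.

2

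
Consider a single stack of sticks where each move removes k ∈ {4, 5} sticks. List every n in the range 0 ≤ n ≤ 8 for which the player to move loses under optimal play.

0, 1, 2, 3

Compute g(0), g(1), … for moves {4, 5}:
g(0) = mex{} = 0
g(1) = mex{} = 0
g(2) = mex{} = 0
g(3) = mex{} = 0
g(4) = mex{0} = 1
g(5) = mex{0} = 1
g(6) = mex{0} = 1
g(7) = mex{0} = 1
g(8) = mex{0,1} = 2
The P-positions (g = 0) in 0..8 are 0, 1, 2, 3.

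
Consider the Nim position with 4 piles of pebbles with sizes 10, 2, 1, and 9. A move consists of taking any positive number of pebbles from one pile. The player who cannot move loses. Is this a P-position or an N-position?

P-position

Compute the nim-sum pairwise:
10 ^ 2 = 8
8 ^ 1 = 9
9 ^ 9 = 0
The nim-sum is 0, so this is a P-position: the player to move is in a losing position under optimal play.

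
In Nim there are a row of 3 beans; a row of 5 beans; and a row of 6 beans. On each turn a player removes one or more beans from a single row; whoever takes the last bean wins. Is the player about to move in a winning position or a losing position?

Compute the nim-sum pairwise:
3 ^ 5 = 6
6 ^ 6 = 0
The nim-sum is 0, so this is a P-position: the player to move is in a losing position under optimal play.

Losing position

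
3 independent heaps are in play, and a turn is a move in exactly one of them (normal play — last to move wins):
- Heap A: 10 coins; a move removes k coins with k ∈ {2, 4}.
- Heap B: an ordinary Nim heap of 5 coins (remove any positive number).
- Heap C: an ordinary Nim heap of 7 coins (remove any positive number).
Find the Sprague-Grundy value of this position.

0

Grundy values for heap A (subtraction set {2, 4}):
k:     0  1  2  3  4  5  6  7  8  9 10
g(k):  0  0  1  1  2  2  0  0  1  1  2
So g(10) = 2.
Heap B is a plain Nim heap of size 5, so its Grundy value is 5.
Heap C is a plain Nim heap of size 7, so its Grundy value is 7.
The value of a disjunctive sum is the nim-sum of the parts.
Combined value = 2 XOR 5 XOR 7 = 0.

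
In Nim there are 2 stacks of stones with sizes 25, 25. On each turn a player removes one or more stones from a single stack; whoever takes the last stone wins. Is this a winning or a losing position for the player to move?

Losing position

Nim-sum: 25 XOR 25 = 0.
The nim-sum is 0, so this is a P-position: the player to move is in a losing position under optimal play.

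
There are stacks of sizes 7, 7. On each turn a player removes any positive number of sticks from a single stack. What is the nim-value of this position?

0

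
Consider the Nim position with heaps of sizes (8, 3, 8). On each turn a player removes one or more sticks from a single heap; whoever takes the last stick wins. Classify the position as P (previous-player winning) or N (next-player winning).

N-position

Compute the nim-sum pairwise:
8 ⊕ 3 = 11
11 ⊕ 8 = 3
The nim-sum is 3 ≠ 0, so this is an N-position: the player to move can win.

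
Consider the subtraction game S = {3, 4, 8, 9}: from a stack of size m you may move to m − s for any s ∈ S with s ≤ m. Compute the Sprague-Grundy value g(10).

1

Compute g(0), g(1), … for moves {3, 4, 8, 9}:
k:     0  1  2  3  4  5  6  7  8  9 10
g(k):  0  0  0  1  1  1  2  0  2  3  1
So g(10) = 1.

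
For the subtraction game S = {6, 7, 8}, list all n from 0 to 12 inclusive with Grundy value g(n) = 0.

0, 1, 2, 3, 4, 5

Build the Grundy sequence with g(k) = mex{g(k−s) : s ∈ {6, 7, 8}, s ≤ k}:
g(0) = mex{} = 0
g(1) = mex{} = 0
g(2) = mex{} = 0
g(3) = mex{} = 0
g(4) = mex{} = 0
g(5) = mex{} = 0
g(6) = mex{0} = 1
g(7) = mex{0} = 1
g(8) = mex{0} = 1
g(9) = mex{0} = 1
g(10) = mex{0} = 1
g(11) = mex{0} = 1
g(12) = mex{0,1} = 2
The P-positions (g = 0) in 0..12 are 0, 1, 2, 3, 4, 5.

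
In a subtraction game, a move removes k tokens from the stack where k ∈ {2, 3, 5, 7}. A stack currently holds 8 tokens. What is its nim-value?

4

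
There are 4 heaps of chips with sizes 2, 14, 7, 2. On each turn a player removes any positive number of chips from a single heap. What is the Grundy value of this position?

9

Compute the nim-sum pairwise:
2 ⊕ 14 = 12
12 ⊕ 7 = 11
11 ⊕ 2 = 9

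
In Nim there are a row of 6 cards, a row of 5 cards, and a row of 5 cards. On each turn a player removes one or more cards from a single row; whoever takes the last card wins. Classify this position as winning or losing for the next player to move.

Winning position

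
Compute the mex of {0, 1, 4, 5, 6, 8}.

The values 0, 1 are all present; 2 is the first non-negative integer missing from the set.

2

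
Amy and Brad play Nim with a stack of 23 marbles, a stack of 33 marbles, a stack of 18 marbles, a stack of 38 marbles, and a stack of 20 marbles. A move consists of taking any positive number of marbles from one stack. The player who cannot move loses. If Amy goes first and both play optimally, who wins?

Amy wins

In binary:
  010111  (23)
  100001  (33)
  010010  (18)
  100110  (38)
  010100  (20)
  ------
  010110  (22)
The nim-sum is 22 ≠ 0, so this is an N-position: the player to move can win; Amy has a winning move.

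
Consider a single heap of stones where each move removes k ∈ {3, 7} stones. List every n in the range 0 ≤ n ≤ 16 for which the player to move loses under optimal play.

0, 1, 2, 6, 10, 11, 12, 16

Build the Grundy sequence with g(k) = mex{g(k−s) : s ∈ {3, 7}, s ≤ k}:
k:     0  1  2  3  4  5  6  7  8  9 10 11 12 13 14 15 16
g(k):  0  0  0  1  1  1  0  2  2  1  0  0  0  1  1  1  0
The P-positions (g = 0) in 0..16 are 0, 1, 2, 6, 10, 11, 12, 16.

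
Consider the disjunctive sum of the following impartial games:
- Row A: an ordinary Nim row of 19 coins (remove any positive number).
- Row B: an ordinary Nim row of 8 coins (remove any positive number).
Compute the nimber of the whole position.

Row A is a plain Nim row of size 19, so its Grundy value is 19.
Row B is a plain Nim row of size 8, so its Grundy value is 8.
The value of a disjunctive sum is the nim-sum of the parts.
Combined value = 19 XOR 8 = 27.

27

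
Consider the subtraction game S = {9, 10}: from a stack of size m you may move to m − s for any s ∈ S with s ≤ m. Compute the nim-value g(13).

1

Compute g(0), g(1), … for moves {9, 10}:
g(0) = mex{} = 0
g(1) = mex{} = 0
g(2) = mex{} = 0
g(3) = mex{} = 0
g(4) = mex{} = 0
g(5) = mex{} = 0
g(6) = mex{} = 0
g(7) = mex{} = 0
g(8) = mex{} = 0
g(9) = mex{0} = 1
g(10) = mex{0} = 1
g(11) = mex{0} = 1
g(12) = mex{0} = 1
g(13) = mex{0} = 1
So g(13) = 1.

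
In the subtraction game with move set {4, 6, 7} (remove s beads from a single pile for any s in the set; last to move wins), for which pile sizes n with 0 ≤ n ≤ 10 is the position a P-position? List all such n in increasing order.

0, 1, 2, 3

Grundy values for subtraction set {4, 6, 7}:
k:     0  1  2  3  4  5  6  7  8  9 10
g(k):  0  0  0  0  1  1  1  1  2  2  2
The P-positions (g = 0) in 0..10 are 0, 1, 2, 3.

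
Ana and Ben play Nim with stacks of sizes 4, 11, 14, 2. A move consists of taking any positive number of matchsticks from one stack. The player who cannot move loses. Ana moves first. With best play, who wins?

Write each in binary and XOR column by column:
  0100  (4)
  1011  (11)
  1110  (14)
  0010  (2)
  ----
  0011  (3)
The nim-sum is 3 ≠ 0, so this is an N-position: the player to move can win; Ana has a winning move.

Ana wins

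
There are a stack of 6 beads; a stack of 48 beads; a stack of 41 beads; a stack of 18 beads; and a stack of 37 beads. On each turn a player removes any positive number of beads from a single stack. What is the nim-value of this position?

Nim-sum: 6 ^ 48 ^ 41 ^ 18 ^ 37 = 40.

40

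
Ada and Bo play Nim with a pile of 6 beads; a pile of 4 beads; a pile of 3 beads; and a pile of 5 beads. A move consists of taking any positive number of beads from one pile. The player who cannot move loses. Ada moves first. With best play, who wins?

Ada wins

Nim-sum: 6 ⊕ 4 ⊕ 3 ⊕ 5 = 4.
The nim-sum is 4 ≠ 0, so this is an N-position: the player to move can win; Ada has a winning move.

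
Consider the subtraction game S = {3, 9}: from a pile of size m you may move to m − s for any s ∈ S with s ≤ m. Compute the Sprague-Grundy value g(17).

Grundy values for subtraction set {3, 9}:
k:     0  1  2  3  4  5  6  7  8  9 10 11 12 13 14 15 16 17
g(k):  0  0  0  1  1  1  0  0  0  1  1  1  0  0  0  1  1  1
So g(17) = 1.

1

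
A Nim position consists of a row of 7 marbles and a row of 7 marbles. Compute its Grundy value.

Nim-sum: 7 ^ 7 = 0.

0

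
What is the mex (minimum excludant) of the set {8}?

0 is not in the set, so the mex is 0.

0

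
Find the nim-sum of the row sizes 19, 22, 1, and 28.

24

Nim-sum: 19 ⊕ 22 ⊕ 1 ⊕ 28 = 24.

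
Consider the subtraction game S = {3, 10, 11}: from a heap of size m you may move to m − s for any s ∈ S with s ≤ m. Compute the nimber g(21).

0

Build the Grundy sequence with g(k) = mex{g(k−s) : s ∈ {3, 10, 11}, s ≤ k}:
k:     0  1  2  3  4  5  6  7  8  9 10 11 12 13 14 15 16 17 18 19 20 21
g(k):  0  0  0  1  1  1  0  0  0  1  1  1  2  2  0  0  3  1  1  2  0  0
So g(21) = 0.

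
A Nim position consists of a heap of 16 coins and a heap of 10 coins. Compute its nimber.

26

Nim-sum: 16 XOR 10 = 26.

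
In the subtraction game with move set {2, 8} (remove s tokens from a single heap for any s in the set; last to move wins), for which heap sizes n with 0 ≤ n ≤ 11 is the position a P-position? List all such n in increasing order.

Compute g(0), g(1), … for moves {2, 8}:
k:     0  1  2  3  4  5  6  7  8  9 10 11
g(k):  0  0  1  1  0  0  1  1  2  2  0  0
The P-positions (g = 0) in 0..11 are 0, 1, 4, 5, 10, 11.

0, 1, 4, 5, 10, 11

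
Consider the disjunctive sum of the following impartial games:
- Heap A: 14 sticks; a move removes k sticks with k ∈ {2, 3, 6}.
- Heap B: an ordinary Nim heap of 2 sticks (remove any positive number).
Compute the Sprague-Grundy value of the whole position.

2

Grundy values for heap A (subtraction set {2, 3, 6}):
g(0) = mex{} = 0
g(1) = mex{} = 0
g(2) = mex{0} = 1
g(3) = mex{0} = 1
g(4) = mex{0,1} = 2
g(5) = mex{1} = 0
g(6) = mex{0,1,2} = 3
g(7) = mex{0,2} = 1
g(8) = mex{0,1,3} = 2
g(9) = mex{1,3} = 0
g(10) = mex{1,2} = 0
g(11) = mex{0,2} = 1
g(12) = mex{0,3} = 1
g(13) = mex{0,1} = 2
g(14) = mex{1,2} = 0
So g(14) = 0.
Heap B is a plain Nim heap of size 2, so its Grundy value is 2.
The value of a disjunctive sum is the nim-sum of the parts.
Combined value = 0 XOR 2 = 2.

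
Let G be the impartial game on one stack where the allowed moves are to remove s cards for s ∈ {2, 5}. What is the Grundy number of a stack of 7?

0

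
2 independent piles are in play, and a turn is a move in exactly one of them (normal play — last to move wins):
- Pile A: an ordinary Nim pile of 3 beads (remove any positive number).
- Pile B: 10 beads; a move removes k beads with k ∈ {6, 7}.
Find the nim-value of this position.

Pile A is a plain Nim pile of size 3, so its Grundy value is 3.
Build the Grundy sequence for pile B with g(k) = mex{g(k−s) : s ∈ {6, 7}, s ≤ k}:
g(0) = mex{} = 0
g(1) = mex{} = 0
g(2) = mex{} = 0
g(3) = mex{} = 0
g(4) = mex{} = 0
g(5) = mex{} = 0
g(6) = mex{0} = 1
g(7) = mex{0} = 1
g(8) = mex{0} = 1
g(9) = mex{0} = 1
g(10) = mex{0} = 1
So g(10) = 1.
By the Sprague-Grundy theorem, the Grundy value of a sum of independent games is the XOR of the component values.
Combined value = 3 ⊕ 1 = 2.

2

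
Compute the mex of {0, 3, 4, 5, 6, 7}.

1

0 is in the set but 1 is not, so the mex is 1.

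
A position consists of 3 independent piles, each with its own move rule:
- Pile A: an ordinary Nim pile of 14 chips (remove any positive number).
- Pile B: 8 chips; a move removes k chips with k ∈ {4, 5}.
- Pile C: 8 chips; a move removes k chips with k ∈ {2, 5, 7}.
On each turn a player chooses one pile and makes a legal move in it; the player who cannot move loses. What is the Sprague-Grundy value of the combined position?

14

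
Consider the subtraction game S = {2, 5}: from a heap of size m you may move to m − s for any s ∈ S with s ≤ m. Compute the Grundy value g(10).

Grundy values for subtraction set {2, 5}:
g(0) = mex{} = 0
g(1) = mex{} = 0
g(2) = mex{0} = 1
g(3) = mex{0} = 1
g(4) = mex{1} = 0
g(5) = mex{0,1} = 2
g(6) = mex{0} = 1
g(7) = mex{1,2} = 0
g(8) = mex{1} = 0
g(9) = mex{0} = 1
g(10) = mex{0,2} = 1
So g(10) = 1.

1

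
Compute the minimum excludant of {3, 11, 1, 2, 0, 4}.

5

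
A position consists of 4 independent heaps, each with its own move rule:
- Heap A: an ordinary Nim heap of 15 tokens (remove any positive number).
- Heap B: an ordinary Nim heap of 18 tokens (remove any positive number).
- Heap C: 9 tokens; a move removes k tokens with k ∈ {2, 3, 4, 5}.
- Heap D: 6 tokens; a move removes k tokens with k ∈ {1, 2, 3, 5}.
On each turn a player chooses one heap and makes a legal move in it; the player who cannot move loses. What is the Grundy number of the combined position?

30

Heap A is a plain Nim heap of size 15, so its Grundy value is 15.
Heap B is a plain Nim heap of size 18, so its Grundy value is 18.
Build the Grundy sequence for heap C with g(k) = mex{g(k−s) : s ∈ {2, 3, 4, 5}, s ≤ k}:
g(0) = mex{} = 0
g(1) = mex{} = 0
g(2) = mex{0} = 1
g(3) = mex{0} = 1
g(4) = mex{0,1} = 2
g(5) = mex{0,1} = 2
g(6) = mex{0,1,2} = 3
g(7) = mex{1,2} = 0
g(8) = mex{1,2,3} = 0
g(9) = mex{0,2,3} = 1
So g(9) = 1.
For heap D, compute g(0), g(1), … with moves {1, 2, 3, 5}:
g(0) = mex{} = 0
g(1) = mex{0} = 1
g(2) = mex{0,1} = 2
g(3) = mex{0,1,2} = 3
g(4) = mex{1,2,3} = 0
g(5) = mex{0,2,3} = 1
g(6) = mex{0,1,3} = 2
So g(6) = 2.
The value of a disjunctive sum is the nim-sum of the parts.
Combined value = 15 ⊕ 18 ⊕ 1 ⊕ 2 = 30.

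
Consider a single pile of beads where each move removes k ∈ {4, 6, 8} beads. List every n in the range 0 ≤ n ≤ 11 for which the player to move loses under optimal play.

0, 1, 2, 3

Compute g(0), g(1), … for moves {4, 6, 8}:
k:     0  1  2  3  4  5  6  7  8  9 10 11
g(k):  0  0  0  0  1  1  1  1  2  2  2  2
The P-positions (g = 0) in 0..11 are 0, 1, 2, 3.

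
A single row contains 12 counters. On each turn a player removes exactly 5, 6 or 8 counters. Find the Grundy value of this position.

Grundy values for subtraction set {5, 6, 8}:
g(0) = mex{} = 0
g(1) = mex{} = 0
g(2) = mex{} = 0
g(3) = mex{} = 0
g(4) = mex{} = 0
g(5) = mex{0} = 1
g(6) = mex{0} = 1
g(7) = mex{0} = 1
g(8) = mex{0} = 1
g(9) = mex{0} = 1
g(10) = mex{0,1} = 2
g(11) = mex{0,1} = 2
g(12) = mex{0,1} = 2
So g(12) = 2.

2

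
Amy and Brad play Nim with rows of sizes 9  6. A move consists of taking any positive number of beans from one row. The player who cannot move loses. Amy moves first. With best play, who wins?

Amy wins

Write each in binary and XOR column by column:
  1001  (9)
  0110  (6)
  ----
  1111  (15)
The nim-sum is 15 ≠ 0, so this is an N-position: the player to move can win; Amy has a winning move.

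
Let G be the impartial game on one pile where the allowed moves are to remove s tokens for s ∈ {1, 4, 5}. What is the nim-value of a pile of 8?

0

Compute g(0), g(1), … for moves {1, 4, 5}:
k:     0  1  2  3  4  5  6  7  8
g(k):  0  1  0  1  2  3  2  3  0
So g(8) = 0.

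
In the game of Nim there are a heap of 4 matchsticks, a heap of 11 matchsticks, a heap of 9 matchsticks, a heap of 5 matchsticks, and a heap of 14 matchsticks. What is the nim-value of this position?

Write each in binary and XOR column by column:
  0100  (4)
  1011  (11)
  1001  (9)
  0101  (5)
  1110  (14)
  ----
  1101  (13)

13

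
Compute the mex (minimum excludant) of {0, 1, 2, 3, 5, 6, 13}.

4

The values 0, 1, 2, 3 are all present; 4 is the first non-negative integer missing from the set.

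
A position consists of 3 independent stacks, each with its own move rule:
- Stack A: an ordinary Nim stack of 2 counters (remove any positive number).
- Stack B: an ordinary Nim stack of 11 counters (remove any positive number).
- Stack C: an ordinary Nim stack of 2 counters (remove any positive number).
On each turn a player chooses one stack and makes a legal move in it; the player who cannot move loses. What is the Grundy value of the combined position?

11

Stack A is a plain Nim stack of size 2, so its Grundy value is 2.
Stack B is a plain Nim stack of size 11, so its Grundy value is 11.
Stack C is a plain Nim stack of size 2, so its Grundy value is 2.
By the Sprague-Grundy theorem, the Grundy value of a sum of independent games is the XOR of the component values.
Combined value = 2 XOR 11 XOR 2 = 11.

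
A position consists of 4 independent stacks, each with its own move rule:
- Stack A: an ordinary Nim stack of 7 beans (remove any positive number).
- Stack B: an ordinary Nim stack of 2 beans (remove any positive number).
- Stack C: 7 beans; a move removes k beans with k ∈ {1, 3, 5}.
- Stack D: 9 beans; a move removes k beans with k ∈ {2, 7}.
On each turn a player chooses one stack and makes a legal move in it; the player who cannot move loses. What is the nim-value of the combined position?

4

Stack A is a plain Nim stack of size 7, so its Grundy value is 7.
Stack B is a plain Nim stack of size 2, so its Grundy value is 2.
For stack C, compute g(0), g(1), … with moves {1, 3, 5}:
k:     0  1  2  3  4  5  6  7
g(k):  0  1  0  1  0  1  0  1
So g(7) = 1.
For stack D, compute g(0), g(1), … with moves {2, 7}:
k:     0  1  2  3  4  5  6  7  8  9
g(k):  0  0  1  1  0  0  1  1  2  0
So g(9) = 0.
By the Sprague-Grundy theorem, the Grundy value of a sum of independent games is the XOR of the component values.
Combined value = 7 XOR 2 XOR 1 XOR 0 = 4.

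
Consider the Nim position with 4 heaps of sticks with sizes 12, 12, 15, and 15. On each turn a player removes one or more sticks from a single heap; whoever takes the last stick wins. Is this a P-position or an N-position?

Compute the nim-sum pairwise:
12 XOR 12 = 0
0 XOR 15 = 15
15 XOR 15 = 0
The nim-sum is 0, so this is a P-position: the player to move is in a losing position under optimal play.

P-position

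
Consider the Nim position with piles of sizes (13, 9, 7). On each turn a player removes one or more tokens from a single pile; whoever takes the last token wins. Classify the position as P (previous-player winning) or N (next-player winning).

Bitwise XOR of the heap sizes:
  1101  (13)
  1001  (9)
  0111  (7)
  ----
  0011  (3)
The nim-sum is 3 ≠ 0, so this is an N-position: the player to move can win.

N-position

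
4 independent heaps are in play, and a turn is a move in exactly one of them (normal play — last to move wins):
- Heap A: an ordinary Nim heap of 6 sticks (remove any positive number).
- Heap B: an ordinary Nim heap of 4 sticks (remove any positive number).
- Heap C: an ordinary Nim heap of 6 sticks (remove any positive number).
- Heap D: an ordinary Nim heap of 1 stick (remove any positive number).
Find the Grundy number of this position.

5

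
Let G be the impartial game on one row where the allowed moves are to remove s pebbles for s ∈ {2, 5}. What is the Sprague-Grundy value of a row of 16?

1

Compute g(0), g(1), … for moves {2, 5}:
k:     0  1  2  3  4  5  6  7  8  9 10 11 12 13 14 15 16
g(k):  0  0  1  1  0  2  1  0  0  1  1  0  2  1  0  0  1
So g(16) = 1.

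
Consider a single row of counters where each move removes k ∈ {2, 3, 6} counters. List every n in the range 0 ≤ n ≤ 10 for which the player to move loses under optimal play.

Build the Grundy sequence with g(k) = mex{g(k−s) : s ∈ {2, 3, 6}, s ≤ k}:
k:     0  1  2  3  4  5  6  7  8  9 10
g(k):  0  0  1  1  2  0  3  1  2  0  0
The P-positions (g = 0) in 0..10 are 0, 1, 5, 9, 10.

0, 1, 5, 9, 10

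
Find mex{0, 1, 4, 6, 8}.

2

The values 0, 1 are all present; 2 is the first non-negative integer missing from the set.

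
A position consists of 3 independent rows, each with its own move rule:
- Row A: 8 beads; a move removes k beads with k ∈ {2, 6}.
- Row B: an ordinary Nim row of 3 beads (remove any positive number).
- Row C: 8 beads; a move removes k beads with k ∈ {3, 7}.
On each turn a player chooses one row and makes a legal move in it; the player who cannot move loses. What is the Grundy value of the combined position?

1

For row A, compute g(0), g(1), … with moves {2, 6}:
g(0) = mex{} = 0
g(1) = mex{} = 0
g(2) = mex{0} = 1
g(3) = mex{0} = 1
g(4) = mex{1} = 0
g(5) = mex{1} = 0
g(6) = mex{0} = 1
g(7) = mex{0} = 1
g(8) = mex{1} = 0
So g(8) = 0.
Row B is a plain Nim row of size 3, so its Grundy value is 3.
Grundy values for row C (subtraction set {3, 7}):
k:     0  1  2  3  4  5  6  7  8
g(k):  0  0  0  1  1  1  0  2  2
So g(8) = 2.
The value of a disjunctive sum is the nim-sum of the parts.
Combined value = 0 ⊕ 3 ⊕ 2 = 1.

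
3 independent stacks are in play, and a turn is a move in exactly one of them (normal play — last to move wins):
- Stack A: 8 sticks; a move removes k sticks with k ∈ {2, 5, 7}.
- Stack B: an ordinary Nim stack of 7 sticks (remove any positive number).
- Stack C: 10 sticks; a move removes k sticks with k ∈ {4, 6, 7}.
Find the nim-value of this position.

7

For stack A, compute g(0), g(1), … with moves {2, 5, 7}:
g(0) = mex{} = 0
g(1) = mex{} = 0
g(2) = mex{0} = 1
g(3) = mex{0} = 1
g(4) = mex{1} = 0
g(5) = mex{0,1} = 2
g(6) = mex{0} = 1
g(7) = mex{0,1,2} = 3
g(8) = mex{0,1} = 2
So g(8) = 2.
Stack B is a plain Nim stack of size 7, so its Grundy value is 7.
For stack C, compute g(0), g(1), … with moves {4, 6, 7}:
g(0) = mex{} = 0
g(1) = mex{} = 0
g(2) = mex{} = 0
g(3) = mex{} = 0
g(4) = mex{0} = 1
g(5) = mex{0} = 1
g(6) = mex{0} = 1
g(7) = mex{0} = 1
g(8) = mex{0,1} = 2
g(9) = mex{0,1} = 2
g(10) = mex{0,1} = 2
So g(10) = 2.
The value of a disjunctive sum is the nim-sum of the parts.
Combined value = 2 ⊕ 7 ⊕ 2 = 7.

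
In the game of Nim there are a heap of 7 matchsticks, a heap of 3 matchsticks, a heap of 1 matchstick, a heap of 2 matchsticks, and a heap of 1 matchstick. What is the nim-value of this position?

Compute the nim-sum pairwise:
7 ⊕ 3 = 4
4 ⊕ 1 = 5
5 ⊕ 2 = 7
7 ⊕ 1 = 6

6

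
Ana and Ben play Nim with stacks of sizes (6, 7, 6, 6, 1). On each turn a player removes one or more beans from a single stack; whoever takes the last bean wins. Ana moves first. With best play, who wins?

Ben wins

Bitwise XOR of the heap sizes:
  110  (6)
  111  (7)
  110  (6)
  110  (6)
  001  (1)
  ---
  000  (0)
The nim-sum is 0, so this is a P-position: the player to move is in a losing position under optimal play; Ana is about to move from it and so loses — Ben wins.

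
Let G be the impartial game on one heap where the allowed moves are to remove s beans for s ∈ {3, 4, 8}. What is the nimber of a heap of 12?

0

Grundy values for subtraction set {3, 4, 8}:
g(0) = mex{} = 0
g(1) = mex{} = 0
g(2) = mex{} = 0
g(3) = mex{0} = 1
g(4) = mex{0} = 1
g(5) = mex{0} = 1
g(6) = mex{0,1} = 2
g(7) = mex{1} = 0
g(8) = mex{0,1} = 2
g(9) = mex{0,1,2} = 3
g(10) = mex{0,2} = 1
g(11) = mex{0,1,2} = 3
g(12) = mex{1,2,3} = 0
So g(12) = 0.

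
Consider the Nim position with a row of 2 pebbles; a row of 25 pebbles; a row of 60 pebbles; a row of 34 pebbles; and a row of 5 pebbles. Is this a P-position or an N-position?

Compute the nim-sum pairwise:
2 ⊕ 25 = 27
27 ⊕ 60 = 39
39 ⊕ 34 = 5
5 ⊕ 5 = 0
The nim-sum is 0, so this is a P-position: the player to move is in a losing position under optimal play.

P-position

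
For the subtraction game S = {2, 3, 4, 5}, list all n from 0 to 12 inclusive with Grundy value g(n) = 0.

0, 1, 7, 8

Compute g(0), g(1), … for moves {2, 3, 4, 5}:
k:     0  1  2  3  4  5  6  7  8  9 10 11 12
g(k):  0  0  1  1  2  2  3  0  0  1  1  2  2
The P-positions (g = 0) in 0..12 are 0, 1, 7, 8.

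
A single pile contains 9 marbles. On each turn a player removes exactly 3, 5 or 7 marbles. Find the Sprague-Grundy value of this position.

Grundy values for subtraction set {3, 5, 7}:
k:     0  1  2  3  4  5  6  7  8  9
g(k):  0  0  0  1  1  1  2  2  2  3
So g(9) = 3.

3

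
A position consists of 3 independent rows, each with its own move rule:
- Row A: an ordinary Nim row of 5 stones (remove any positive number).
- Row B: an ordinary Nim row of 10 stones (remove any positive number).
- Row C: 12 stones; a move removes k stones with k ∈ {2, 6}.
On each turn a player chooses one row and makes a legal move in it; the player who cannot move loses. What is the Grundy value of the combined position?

Row A is a plain Nim row of size 5, so its Grundy value is 5.
Row B is a plain Nim row of size 10, so its Grundy value is 10.
Build the Grundy sequence for row C with g(k) = mex{g(k−s) : s ∈ {2, 6}, s ≤ k}:
k:     0  1  2  3  4  5  6  7  8  9 10 11 12
g(k):  0  0  1  1  0  0  1  1  0  0  1  1  0
So g(12) = 0.
The value of a disjunctive sum is the nim-sum of the parts.
Combined value = 5 XOR 10 XOR 0 = 15.

15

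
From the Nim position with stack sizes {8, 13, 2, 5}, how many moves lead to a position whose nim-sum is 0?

Nim-sum: 8 ⊕ 13 ⊕ 2 ⊕ 5 = 2.
The overall nim-sum is X = 2. A stack of size p has a winning move iff p XOR X < p (reduce it to p XOR X).
  8: 8 XOR 2 = 10 ≥ 8 — no move.
  13: 13 XOR 2 = 15 ≥ 13 — no move.
  2: 2 XOR 2 = 0 < 2 — winning move (to 0).
  5: 5 XOR 2 = 7 ≥ 5 — no move.
That gives 1 winning move.

1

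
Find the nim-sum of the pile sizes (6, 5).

Write each in binary and XOR column by column:
  110  (6)
  101  (5)
  ---
  011  (3)

3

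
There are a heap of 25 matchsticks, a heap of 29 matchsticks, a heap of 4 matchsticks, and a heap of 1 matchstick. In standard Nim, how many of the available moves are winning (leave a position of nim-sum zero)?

Bitwise XOR of the heap sizes:
  11001  (25)
  11101  (29)
  00100  (4)
  00001  (1)
  -----
  00001  (1)
The overall nim-sum is X = 1. A heap of size p has a winning move iff p XOR X < p (reduce it to p XOR X).
  25: 25 XOR 1 = 24 < 25 — winning move (to 24).
  29: 29 XOR 1 = 28 < 29 — winning move (to 28).
  4: 4 XOR 1 = 5 ≥ 4 — no move.
  1: 1 XOR 1 = 0 < 1 — winning move (to 0).
That gives 3 winning moves.

3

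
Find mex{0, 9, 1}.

2

The values 0, 1 are all present; 2 is the first non-negative integer missing from the set.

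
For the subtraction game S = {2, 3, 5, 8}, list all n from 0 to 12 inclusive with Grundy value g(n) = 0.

0, 1, 7, 11

Build the Grundy sequence with g(k) = mex{g(k−s) : s ∈ {2, 3, 5, 8}, s ≤ k}:
g(0) = mex{} = 0
g(1) = mex{} = 0
g(2) = mex{0} = 1
g(3) = mex{0} = 1
g(4) = mex{0,1} = 2
g(5) = mex{0,1} = 2
g(6) = mex{0,1,2} = 3
g(7) = mex{1,2} = 0
g(8) = mex{0,1,2,3} = 4
g(9) = mex{0,2,3} = 1
g(10) = mex{0,1,2,4} = 3
g(11) = mex{1,3,4} = 0
g(12) = mex{0,1,2,3} = 4
The P-positions (g = 0) in 0..12 are 0, 1, 7, 11.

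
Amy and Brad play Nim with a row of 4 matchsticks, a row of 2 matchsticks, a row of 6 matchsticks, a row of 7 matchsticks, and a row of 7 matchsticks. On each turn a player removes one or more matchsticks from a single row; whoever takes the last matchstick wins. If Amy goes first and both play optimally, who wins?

Brad wins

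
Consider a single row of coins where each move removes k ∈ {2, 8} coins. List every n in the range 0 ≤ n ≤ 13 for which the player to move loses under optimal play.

0, 1, 4, 5, 10, 11

Compute g(0), g(1), … for moves {2, 8}:
k:     0  1  2  3  4  5  6  7  8  9 10 11 12 13
g(k):  0  0  1  1  0  0  1  1  2  2  0  0  1  1
The P-positions (g = 0) in 0..13 are 0, 1, 4, 5, 10, 11.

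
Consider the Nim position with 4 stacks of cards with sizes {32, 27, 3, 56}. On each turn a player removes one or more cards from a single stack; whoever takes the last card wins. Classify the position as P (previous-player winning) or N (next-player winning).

P-position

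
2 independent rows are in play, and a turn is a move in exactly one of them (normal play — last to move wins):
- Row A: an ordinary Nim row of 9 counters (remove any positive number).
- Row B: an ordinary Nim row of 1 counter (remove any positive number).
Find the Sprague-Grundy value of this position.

Row A is a plain Nim row of size 9, so its Grundy value is 9.
Row B is a plain Nim row of size 1, so its Grundy value is 1.
The value of a disjunctive sum is the nim-sum of the parts.
Combined value = 9 ⊕ 1 = 8.

8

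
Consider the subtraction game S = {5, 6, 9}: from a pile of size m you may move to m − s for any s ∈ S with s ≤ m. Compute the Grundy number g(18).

0

Build the Grundy sequence with g(k) = mex{g(k−s) : s ∈ {5, 6, 9}, s ≤ k}:
k:     0  1  2  3  4  5  6  7  8  9 10 11 12 13 14 15 16 17 18
g(k):  0  0  0  0  0  1  1  1  1  1  2  2  2  2  0  0  0  0  0
So g(18) = 0.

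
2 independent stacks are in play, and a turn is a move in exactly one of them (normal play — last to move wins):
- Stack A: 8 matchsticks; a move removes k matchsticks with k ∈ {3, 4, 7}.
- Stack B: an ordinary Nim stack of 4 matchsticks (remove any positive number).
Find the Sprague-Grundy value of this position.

6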